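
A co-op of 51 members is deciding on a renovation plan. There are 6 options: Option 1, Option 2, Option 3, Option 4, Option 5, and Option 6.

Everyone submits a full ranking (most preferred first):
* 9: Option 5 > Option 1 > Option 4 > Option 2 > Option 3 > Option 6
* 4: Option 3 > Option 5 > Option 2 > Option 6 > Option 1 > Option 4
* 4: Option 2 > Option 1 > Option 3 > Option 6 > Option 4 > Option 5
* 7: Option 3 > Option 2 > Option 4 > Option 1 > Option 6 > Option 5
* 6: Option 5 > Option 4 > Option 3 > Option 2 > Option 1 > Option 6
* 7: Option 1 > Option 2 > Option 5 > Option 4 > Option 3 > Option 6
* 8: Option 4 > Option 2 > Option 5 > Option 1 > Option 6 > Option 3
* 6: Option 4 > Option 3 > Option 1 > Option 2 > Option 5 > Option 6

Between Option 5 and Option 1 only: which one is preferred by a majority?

Option 5 is ranked above Option 1 on 27 ballots; Option 1 above Option 5 on 24.

Option 5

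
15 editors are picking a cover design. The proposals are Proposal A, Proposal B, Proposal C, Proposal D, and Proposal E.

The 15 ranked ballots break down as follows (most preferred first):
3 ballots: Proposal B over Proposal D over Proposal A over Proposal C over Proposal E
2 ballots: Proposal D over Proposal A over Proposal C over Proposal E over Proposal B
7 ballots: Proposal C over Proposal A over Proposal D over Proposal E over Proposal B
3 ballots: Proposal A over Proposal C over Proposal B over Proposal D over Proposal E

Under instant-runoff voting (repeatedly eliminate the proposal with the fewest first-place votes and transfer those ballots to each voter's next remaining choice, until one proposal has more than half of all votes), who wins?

Proposal A

Round 1: Proposal A 3, Proposal B 3, Proposal C 7, Proposal D 2, Proposal E 0. Proposal E eliminated.
Round 2: Proposal A 3, Proposal B 3, Proposal C 7, Proposal D 2. Proposal D eliminated.
Round 3: Proposal A 5, Proposal B 3, Proposal C 7. Proposal B eliminated.
Round 4: Proposal A 8, Proposal C 7. Proposal A has a majority (≥8).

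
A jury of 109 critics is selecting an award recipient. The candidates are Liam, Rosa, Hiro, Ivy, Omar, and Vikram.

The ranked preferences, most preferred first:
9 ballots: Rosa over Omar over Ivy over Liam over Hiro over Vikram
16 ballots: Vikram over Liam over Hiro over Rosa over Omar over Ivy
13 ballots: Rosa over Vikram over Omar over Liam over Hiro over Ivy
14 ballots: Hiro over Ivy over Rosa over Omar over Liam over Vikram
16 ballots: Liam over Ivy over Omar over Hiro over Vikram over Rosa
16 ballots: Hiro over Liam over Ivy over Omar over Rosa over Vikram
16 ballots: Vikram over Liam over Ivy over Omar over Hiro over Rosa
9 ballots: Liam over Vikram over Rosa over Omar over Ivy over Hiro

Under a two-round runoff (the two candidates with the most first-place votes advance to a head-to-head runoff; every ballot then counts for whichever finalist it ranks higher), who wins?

Hiro

Round 1 first-place votes: Liam 25, Rosa 22, Hiro 30, Ivy 0, Omar 0, Vikram 32. Vikram and Hiro advance.
Runoff: Vikram is ranked above Hiro on 54 ballots, Hiro above Vikram on 55.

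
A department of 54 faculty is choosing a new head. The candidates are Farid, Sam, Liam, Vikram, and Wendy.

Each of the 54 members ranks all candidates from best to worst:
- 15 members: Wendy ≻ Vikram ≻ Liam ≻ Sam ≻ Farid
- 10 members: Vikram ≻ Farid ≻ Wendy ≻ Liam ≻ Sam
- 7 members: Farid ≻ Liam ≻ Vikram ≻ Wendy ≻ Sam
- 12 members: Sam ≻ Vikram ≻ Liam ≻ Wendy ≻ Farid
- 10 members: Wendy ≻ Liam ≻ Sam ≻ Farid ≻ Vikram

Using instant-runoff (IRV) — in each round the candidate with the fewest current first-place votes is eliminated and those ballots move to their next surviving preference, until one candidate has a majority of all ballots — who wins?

Vikram

Round 1: Farid 7, Sam 12, Liam 0, Vikram 10, Wendy 25. Liam eliminated.
Round 2: Farid 7, Sam 12, Vikram 10, Wendy 25. Farid eliminated.
Round 3: Sam 12, Vikram 17, Wendy 25. Sam eliminated.
Round 4: Vikram 29, Wendy 25. Vikram has a majority (≥28).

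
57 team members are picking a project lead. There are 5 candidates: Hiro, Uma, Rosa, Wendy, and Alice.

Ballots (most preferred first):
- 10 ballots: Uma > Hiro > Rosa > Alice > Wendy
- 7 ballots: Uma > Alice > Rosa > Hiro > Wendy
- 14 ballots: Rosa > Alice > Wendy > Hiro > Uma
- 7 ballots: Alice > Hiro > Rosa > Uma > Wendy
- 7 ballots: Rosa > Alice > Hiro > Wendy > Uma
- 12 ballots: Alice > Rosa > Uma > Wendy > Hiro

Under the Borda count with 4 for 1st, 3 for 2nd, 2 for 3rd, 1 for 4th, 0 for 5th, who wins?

Hiro: 10×3 + 7×1 + 14×1 + 7×3 + 7×2 + 12×0 = 86
Uma: 10×4 + 7×4 + 14×0 + 7×1 + 7×0 + 12×2 = 99
Rosa: 10×2 + 7×2 + 14×4 + 7×2 + 7×4 + 12×3 = 168
Wendy: 10×0 + 7×0 + 14×2 + 7×0 + 7×1 + 12×1 = 47
Alice: 10×1 + 7×3 + 14×3 + 7×4 + 7×3 + 12×4 = 170

Alice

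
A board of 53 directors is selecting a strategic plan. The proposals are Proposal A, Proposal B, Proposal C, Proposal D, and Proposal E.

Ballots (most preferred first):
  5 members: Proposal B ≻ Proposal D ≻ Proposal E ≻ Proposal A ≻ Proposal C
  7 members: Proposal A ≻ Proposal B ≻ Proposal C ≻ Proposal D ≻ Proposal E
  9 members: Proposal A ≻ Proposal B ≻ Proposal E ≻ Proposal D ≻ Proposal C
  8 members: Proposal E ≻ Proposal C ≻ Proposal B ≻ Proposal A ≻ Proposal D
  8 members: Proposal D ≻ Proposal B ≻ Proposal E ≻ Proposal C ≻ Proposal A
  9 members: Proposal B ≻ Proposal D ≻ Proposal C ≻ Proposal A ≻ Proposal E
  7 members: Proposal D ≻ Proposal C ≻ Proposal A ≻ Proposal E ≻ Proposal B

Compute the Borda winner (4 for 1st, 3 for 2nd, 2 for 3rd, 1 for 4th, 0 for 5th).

Proposal A: 5×1 + 7×4 + 9×4 + 8×1 + 8×0 + 9×1 + 7×2 = 100
Proposal B: 5×4 + 7×3 + 9×3 + 8×2 + 8×3 + 9×4 + 7×0 = 144
Proposal C: 5×0 + 7×2 + 9×0 + 8×3 + 8×1 + 9×2 + 7×3 = 85
Proposal D: 5×3 + 7×1 + 9×1 + 8×0 + 8×4 + 9×3 + 7×4 = 118
Proposal E: 5×2 + 7×0 + 9×2 + 8×4 + 8×2 + 9×0 + 7×1 = 83

Proposal B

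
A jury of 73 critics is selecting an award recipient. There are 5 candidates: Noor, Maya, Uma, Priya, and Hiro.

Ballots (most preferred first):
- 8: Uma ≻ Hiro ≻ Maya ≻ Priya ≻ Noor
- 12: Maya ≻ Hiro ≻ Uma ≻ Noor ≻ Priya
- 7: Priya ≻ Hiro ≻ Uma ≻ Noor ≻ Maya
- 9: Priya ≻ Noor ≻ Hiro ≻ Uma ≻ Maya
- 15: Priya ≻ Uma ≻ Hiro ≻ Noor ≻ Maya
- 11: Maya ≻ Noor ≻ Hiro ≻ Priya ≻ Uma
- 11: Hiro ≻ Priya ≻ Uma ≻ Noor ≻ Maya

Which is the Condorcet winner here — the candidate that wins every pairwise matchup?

Hiro

Hiro vs Noor: 53–20
Hiro vs Maya: 50–23
Hiro vs Uma: 50–23
Hiro vs Priya: 42–31
Hiro beats every other candidate.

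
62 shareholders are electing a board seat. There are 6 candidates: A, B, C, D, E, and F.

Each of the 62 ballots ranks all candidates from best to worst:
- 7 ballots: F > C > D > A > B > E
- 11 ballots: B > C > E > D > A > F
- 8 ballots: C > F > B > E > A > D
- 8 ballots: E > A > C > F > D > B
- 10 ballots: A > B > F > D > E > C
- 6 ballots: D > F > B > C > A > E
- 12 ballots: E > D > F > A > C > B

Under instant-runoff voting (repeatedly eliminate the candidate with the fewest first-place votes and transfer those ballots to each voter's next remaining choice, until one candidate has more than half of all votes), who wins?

Round 1: A 10, B 11, C 8, D 6, E 20, F 7. D eliminated.
Round 2: A 10, B 11, C 8, E 20, F 13. C eliminated.
Round 3: A 10, B 11, E 20, F 21. A eliminated.
Round 4: B 21, E 20, F 21. E eliminated.
Round 5: B 21, F 41. F has a majority (≥32).

F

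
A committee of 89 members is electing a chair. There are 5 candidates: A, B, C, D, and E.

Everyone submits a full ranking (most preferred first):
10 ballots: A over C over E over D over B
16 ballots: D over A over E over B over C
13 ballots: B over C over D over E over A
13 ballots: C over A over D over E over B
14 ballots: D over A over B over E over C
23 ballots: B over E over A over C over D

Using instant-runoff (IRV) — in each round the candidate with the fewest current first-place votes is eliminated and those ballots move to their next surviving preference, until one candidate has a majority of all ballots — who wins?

D

Round 1: A 10, B 36, C 13, D 30, E 0. E eliminated.
Round 2: A 10, B 36, C 13, D 30. A eliminated.
Round 3: B 36, C 23, D 30. C eliminated.
Round 4: B 36, D 53. D has a majority (≥45).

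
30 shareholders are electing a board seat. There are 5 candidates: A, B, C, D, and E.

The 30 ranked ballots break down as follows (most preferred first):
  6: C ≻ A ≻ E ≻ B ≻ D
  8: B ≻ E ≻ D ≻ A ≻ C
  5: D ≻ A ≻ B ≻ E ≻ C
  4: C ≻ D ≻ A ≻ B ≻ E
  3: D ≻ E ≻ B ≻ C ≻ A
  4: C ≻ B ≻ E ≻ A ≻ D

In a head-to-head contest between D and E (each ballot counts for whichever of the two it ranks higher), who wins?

E

D is ranked above E on 12 ballots; E above D on 18.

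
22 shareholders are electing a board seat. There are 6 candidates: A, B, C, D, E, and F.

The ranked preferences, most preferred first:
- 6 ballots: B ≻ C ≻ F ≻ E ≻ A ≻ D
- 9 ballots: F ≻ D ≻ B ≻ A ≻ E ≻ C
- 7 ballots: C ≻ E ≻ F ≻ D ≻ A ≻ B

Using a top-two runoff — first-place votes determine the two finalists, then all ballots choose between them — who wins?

C

Round 1 first-place votes: A 0, B 6, C 7, D 0, E 0, F 9. F and C advance.
Runoff: F is ranked above C on 9 ballots, C above F on 13.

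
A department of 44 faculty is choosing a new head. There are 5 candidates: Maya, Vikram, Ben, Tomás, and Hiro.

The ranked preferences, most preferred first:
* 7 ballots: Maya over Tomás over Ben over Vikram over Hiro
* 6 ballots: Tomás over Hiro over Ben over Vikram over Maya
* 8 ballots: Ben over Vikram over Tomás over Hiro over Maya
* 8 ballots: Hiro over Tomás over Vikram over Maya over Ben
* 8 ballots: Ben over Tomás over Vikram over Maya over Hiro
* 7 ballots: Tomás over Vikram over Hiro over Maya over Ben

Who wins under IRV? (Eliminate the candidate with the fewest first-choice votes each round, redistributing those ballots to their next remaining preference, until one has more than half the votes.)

Tomás

Round 1: Maya 7, Vikram 0, Ben 16, Tomás 13, Hiro 8. Vikram eliminated.
Round 2: Maya 7, Ben 16, Tomás 13, Hiro 8. Maya eliminated.
Round 3: Ben 16, Tomás 20, Hiro 8. Hiro eliminated.
Round 4: Ben 16, Tomás 28. Tomás has a majority (≥23).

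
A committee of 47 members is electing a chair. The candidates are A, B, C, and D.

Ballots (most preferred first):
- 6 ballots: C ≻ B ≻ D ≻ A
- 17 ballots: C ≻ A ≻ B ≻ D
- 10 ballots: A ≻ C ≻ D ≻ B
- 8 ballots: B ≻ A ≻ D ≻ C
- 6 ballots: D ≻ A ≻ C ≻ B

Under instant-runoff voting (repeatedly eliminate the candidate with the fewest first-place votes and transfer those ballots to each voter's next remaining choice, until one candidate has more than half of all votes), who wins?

Round 1: A 10, B 8, C 23, D 6. D eliminated.
Round 2: A 16, B 8, C 23. B eliminated.
Round 3: A 24, C 23. A has a majority (≥24).

A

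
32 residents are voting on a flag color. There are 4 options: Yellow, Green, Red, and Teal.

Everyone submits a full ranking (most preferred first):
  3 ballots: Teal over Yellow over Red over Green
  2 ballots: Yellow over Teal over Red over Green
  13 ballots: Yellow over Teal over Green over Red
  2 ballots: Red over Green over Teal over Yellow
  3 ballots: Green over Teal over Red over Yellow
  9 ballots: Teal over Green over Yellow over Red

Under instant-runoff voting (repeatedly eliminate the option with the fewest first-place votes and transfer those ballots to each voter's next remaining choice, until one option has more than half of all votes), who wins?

Teal

Round 1: Yellow 15, Green 3, Red 2, Teal 12. Red eliminated.
Round 2: Yellow 15, Green 5, Teal 12. Green eliminated.
Round 3: Yellow 15, Teal 17. Teal has a majority (≥17).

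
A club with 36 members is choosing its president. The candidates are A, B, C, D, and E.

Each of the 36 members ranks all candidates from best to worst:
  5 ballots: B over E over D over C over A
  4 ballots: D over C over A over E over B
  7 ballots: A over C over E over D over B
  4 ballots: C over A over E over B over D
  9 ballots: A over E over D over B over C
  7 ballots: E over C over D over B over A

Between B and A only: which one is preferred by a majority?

B is ranked above A on 12 ballots; A above B on 24.

A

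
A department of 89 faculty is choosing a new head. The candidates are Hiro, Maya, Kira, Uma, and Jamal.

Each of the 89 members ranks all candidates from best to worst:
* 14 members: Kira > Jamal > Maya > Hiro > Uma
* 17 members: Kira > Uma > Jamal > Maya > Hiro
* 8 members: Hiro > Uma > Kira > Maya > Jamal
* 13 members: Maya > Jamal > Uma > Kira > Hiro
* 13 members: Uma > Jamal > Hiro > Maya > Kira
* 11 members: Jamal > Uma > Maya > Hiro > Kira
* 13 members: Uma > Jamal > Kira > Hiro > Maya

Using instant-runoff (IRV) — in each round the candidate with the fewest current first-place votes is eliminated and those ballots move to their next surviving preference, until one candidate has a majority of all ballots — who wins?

Round 1: Hiro 8, Maya 13, Kira 31, Uma 26, Jamal 11. Hiro eliminated.
Round 2: Maya 13, Kira 31, Uma 34, Jamal 11. Jamal eliminated.
Round 3: Maya 13, Kira 31, Uma 45. Uma has a majority (≥45).

Uma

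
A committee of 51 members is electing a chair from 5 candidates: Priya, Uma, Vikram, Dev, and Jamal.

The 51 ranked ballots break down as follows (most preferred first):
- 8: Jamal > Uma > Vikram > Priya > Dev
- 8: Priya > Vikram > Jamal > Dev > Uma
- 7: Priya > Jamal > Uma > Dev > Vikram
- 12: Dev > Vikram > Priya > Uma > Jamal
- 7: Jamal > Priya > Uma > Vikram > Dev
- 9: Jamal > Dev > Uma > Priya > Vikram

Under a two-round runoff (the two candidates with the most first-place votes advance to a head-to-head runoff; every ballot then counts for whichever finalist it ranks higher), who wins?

Round 1 first-place votes: Priya 15, Uma 0, Vikram 0, Dev 12, Jamal 24. Jamal and Priya advance.
Runoff: Jamal is ranked above Priya on 24 ballots, Priya above Jamal on 27.

Priya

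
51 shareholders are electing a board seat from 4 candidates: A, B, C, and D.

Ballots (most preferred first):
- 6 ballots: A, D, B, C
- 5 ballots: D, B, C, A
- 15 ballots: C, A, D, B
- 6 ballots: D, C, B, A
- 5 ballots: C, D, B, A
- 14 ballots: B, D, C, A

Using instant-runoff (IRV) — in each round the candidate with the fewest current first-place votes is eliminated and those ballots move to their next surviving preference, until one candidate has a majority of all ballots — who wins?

Round 1: A 6, B 14, C 20, D 11. A eliminated.
Round 2: B 14, C 20, D 17. B eliminated.
Round 3: C 20, D 31. D has a majority (≥26).

D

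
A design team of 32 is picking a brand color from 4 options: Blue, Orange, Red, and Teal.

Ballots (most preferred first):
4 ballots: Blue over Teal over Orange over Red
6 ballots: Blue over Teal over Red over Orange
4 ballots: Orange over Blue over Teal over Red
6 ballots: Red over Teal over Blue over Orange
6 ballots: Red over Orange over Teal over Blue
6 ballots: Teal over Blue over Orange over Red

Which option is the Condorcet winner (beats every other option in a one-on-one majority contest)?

Teal

Teal vs Blue: 18–14
Teal vs Orange: 22–10
Teal vs Red: 20–12
Teal beats every other option.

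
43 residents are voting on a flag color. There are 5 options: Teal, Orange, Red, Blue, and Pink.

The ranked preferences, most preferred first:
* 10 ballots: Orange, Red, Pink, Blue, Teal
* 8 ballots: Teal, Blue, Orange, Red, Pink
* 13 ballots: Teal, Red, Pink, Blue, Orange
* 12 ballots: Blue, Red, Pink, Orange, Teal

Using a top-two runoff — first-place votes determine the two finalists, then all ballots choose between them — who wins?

Round 1 first-place votes: Teal 21, Orange 10, Red 0, Blue 12, Pink 0. Teal and Blue advance.
Runoff: Teal is ranked above Blue on 21 ballots, Blue above Teal on 22.

Blue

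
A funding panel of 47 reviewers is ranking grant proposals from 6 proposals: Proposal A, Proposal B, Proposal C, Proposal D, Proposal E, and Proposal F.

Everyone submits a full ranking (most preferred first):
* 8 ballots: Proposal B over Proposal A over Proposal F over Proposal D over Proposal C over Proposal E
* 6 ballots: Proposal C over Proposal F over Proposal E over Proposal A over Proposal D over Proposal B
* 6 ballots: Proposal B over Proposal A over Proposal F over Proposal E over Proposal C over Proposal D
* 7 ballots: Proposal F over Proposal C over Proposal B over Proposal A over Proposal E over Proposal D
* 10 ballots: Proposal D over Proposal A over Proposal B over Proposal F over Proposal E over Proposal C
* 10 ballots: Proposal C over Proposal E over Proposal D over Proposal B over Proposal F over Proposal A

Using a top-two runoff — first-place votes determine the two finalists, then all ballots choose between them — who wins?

Round 1 first-place votes: Proposal A 0, Proposal B 14, Proposal C 16, Proposal D 10, Proposal E 0, Proposal F 7. Proposal C and Proposal B advance.
Runoff: Proposal C is ranked above Proposal B on 23 ballots, Proposal B above Proposal C on 24.

Proposal B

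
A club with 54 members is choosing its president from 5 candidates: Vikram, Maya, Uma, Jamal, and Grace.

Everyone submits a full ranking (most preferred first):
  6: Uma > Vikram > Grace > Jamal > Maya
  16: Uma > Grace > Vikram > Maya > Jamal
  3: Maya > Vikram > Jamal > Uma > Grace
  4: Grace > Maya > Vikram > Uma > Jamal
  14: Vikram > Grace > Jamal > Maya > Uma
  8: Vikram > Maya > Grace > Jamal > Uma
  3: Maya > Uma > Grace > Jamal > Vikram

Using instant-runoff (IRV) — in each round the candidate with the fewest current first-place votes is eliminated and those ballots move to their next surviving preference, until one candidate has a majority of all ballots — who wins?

Vikram

Round 1: Vikram 22, Maya 6, Uma 22, Jamal 0, Grace 4. Jamal eliminated.
Round 2: Vikram 22, Maya 6, Uma 22, Grace 4. Grace eliminated.
Round 3: Vikram 22, Maya 10, Uma 22. Maya eliminated.
Round 4: Vikram 29, Uma 25. Vikram has a majority (≥28).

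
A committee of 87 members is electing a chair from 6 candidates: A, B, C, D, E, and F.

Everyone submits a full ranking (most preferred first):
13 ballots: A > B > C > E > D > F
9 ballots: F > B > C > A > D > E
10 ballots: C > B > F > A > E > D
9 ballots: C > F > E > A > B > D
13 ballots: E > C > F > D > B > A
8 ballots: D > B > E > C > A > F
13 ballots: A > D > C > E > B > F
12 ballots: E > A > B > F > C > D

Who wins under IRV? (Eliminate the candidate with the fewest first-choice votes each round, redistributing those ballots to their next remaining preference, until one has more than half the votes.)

Round 1: A 26, B 0, C 19, D 8, E 25, F 9. B eliminated.
Round 2: A 26, C 19, D 8, E 25, F 9. D eliminated.
Round 3: A 26, C 19, E 33, F 9. F eliminated.
Round 4: A 26, C 28, E 33. A eliminated.
Round 5: C 54, E 33. C has a majority (≥44).

C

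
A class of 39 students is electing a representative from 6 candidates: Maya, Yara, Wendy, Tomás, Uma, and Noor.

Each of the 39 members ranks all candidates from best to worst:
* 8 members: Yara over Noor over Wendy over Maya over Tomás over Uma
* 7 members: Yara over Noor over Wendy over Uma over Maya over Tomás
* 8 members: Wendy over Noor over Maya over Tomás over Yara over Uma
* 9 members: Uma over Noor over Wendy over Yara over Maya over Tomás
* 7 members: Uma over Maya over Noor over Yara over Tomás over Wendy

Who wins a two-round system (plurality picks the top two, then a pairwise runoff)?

Yara

Round 1 first-place votes: Maya 0, Yara 15, Wendy 8, Tomás 0, Uma 16, Noor 0. Uma and Yara advance.
Runoff: Uma is ranked above Yara on 16 ballots, Yara above Uma on 23.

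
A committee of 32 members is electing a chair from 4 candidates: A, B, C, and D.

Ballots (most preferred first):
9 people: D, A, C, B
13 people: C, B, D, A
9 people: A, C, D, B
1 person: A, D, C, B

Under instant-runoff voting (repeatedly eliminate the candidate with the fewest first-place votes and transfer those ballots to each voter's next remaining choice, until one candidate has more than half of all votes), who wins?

Round 1: A 10, B 0, C 13, D 9. B eliminated.
Round 2: A 10, C 13, D 9. D eliminated.
Round 3: A 19, C 13. A has a majority (≥17).

A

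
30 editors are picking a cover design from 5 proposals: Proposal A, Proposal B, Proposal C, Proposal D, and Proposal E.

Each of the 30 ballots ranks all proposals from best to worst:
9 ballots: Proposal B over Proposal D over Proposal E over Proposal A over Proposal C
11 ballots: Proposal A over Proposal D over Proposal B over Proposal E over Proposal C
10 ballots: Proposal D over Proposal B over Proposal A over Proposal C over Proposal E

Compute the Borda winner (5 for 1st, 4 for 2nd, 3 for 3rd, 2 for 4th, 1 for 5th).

Proposal D

Proposal A: 9×2 + 11×5 + 10×3 = 103
Proposal B: 9×5 + 11×3 + 10×4 = 118
Proposal C: 9×1 + 11×1 + 10×2 = 40
Proposal D: 9×4 + 11×4 + 10×5 = 130
Proposal E: 9×3 + 11×2 + 10×1 = 59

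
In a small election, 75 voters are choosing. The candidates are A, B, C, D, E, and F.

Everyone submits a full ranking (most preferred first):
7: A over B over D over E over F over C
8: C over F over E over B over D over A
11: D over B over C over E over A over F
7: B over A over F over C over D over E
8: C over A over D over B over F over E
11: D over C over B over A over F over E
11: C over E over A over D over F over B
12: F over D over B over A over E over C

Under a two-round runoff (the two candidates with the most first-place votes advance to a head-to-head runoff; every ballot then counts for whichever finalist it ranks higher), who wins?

Round 1 first-place votes: A 7, B 7, C 27, D 22, E 0, F 12. C and D advance.
Runoff: C is ranked above D on 34 ballots, D above C on 41.

D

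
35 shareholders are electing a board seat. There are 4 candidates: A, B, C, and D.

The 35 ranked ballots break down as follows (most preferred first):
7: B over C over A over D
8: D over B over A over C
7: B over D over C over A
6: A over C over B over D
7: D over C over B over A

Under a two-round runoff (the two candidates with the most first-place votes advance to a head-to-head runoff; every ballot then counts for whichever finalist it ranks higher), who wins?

Round 1 first-place votes: A 6, B 14, C 0, D 15. D and B advance.
Runoff: D is ranked above B on 15 ballots, B above D on 20.

B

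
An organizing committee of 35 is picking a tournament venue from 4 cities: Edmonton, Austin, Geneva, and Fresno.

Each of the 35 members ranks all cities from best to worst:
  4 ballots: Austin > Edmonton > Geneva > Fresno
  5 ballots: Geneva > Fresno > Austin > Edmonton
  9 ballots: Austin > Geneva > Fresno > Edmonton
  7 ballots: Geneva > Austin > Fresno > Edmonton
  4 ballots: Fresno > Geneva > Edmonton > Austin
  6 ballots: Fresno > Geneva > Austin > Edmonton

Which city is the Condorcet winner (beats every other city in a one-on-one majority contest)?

Geneva

Geneva vs Edmonton: 31–4
Geneva vs Austin: 22–13
Geneva vs Fresno: 25–10
Geneva beats every other city.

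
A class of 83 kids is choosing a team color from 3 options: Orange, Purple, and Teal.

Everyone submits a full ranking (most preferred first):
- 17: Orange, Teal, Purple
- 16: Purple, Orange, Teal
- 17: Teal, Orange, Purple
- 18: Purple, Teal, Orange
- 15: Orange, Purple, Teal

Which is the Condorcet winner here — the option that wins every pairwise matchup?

Orange vs Purple: 49–34
Orange vs Teal: 48–35
Orange beats every other option.

Orange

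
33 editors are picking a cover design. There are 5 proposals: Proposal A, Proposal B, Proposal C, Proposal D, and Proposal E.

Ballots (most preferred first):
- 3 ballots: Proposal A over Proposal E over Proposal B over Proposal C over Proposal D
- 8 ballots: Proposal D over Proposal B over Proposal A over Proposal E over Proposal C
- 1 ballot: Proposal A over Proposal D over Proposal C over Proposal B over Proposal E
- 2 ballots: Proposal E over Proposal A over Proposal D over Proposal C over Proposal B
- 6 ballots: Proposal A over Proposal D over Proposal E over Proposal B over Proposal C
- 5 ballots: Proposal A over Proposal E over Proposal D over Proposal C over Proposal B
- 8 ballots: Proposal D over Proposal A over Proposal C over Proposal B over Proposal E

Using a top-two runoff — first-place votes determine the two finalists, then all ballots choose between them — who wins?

Round 1 first-place votes: Proposal A 15, Proposal B 0, Proposal C 0, Proposal D 16, Proposal E 2. Proposal D and Proposal A advance.
Runoff: Proposal D is ranked above Proposal A on 16 ballots, Proposal A above Proposal D on 17.

Proposal A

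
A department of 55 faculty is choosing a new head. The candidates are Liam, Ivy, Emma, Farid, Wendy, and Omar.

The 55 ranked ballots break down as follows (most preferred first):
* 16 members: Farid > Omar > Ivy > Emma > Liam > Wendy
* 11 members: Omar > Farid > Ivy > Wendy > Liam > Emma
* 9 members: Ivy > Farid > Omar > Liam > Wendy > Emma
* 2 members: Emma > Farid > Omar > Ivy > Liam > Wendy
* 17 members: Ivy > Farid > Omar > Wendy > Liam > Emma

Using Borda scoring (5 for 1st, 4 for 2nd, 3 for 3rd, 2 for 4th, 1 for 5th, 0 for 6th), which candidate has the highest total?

Liam: 16×1 + 11×1 + 9×2 + 2×1 + 17×1 = 64
Ivy: 16×3 + 11×3 + 9×5 + 2×2 + 17×5 = 215
Emma: 16×2 + 11×0 + 9×0 + 2×5 + 17×0 = 42
Farid: 16×5 + 11×4 + 9×4 + 2×4 + 17×4 = 236
Wendy: 16×0 + 11×2 + 9×1 + 2×0 + 17×2 = 65
Omar: 16×4 + 11×5 + 9×3 + 2×3 + 17×3 = 203

Farid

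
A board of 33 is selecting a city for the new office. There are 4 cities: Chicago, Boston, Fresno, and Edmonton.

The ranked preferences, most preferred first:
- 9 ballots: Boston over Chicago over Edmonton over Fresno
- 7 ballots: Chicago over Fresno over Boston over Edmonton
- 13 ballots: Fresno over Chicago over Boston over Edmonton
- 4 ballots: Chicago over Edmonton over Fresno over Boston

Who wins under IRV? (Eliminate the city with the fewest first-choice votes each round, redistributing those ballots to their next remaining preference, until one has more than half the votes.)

Round 1: Chicago 11, Boston 9, Fresno 13, Edmonton 0. Edmonton eliminated.
Round 2: Chicago 11, Boston 9, Fresno 13. Boston eliminated.
Round 3: Chicago 20, Fresno 13. Chicago has a majority (≥17).

Chicago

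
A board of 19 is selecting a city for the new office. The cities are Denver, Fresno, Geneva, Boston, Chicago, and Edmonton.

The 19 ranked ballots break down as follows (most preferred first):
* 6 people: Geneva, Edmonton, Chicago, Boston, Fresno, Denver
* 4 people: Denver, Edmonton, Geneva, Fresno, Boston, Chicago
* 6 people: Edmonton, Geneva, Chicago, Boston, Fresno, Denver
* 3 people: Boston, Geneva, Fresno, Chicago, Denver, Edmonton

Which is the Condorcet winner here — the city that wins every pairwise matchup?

Edmonton

Edmonton vs Denver: 12–7
Edmonton vs Fresno: 16–3
Edmonton vs Geneva: 10–9
Edmonton vs Boston: 16–3
Edmonton vs Chicago: 16–3
Edmonton beats every other city.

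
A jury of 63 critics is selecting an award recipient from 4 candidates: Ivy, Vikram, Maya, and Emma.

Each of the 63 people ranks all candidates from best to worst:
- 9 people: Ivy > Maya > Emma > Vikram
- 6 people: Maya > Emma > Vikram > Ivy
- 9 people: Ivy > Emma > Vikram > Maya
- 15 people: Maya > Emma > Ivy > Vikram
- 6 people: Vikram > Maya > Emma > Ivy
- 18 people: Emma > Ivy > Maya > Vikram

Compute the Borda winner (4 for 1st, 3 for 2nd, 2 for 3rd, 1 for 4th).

Emma

Ivy: 9×4 + 6×1 + 9×4 + 15×2 + 6×1 + 18×3 = 168
Vikram: 9×1 + 6×2 + 9×2 + 15×1 + 6×4 + 18×1 = 96
Maya: 9×3 + 6×4 + 9×1 + 15×4 + 6×3 + 18×2 = 174
Emma: 9×2 + 6×3 + 9×3 + 15×3 + 6×2 + 18×4 = 192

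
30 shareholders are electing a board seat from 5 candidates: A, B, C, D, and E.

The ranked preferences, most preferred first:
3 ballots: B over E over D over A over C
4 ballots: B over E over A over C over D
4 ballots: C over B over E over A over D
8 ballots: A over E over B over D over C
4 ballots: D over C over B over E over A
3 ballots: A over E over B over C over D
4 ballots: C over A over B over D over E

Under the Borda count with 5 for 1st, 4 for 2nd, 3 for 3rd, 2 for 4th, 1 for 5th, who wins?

A: 3×2 + 4×3 + 4×2 + 8×5 + 4×1 + 3×5 + 4×4 = 101
B: 3×5 + 4×5 + 4×4 + 8×3 + 4×3 + 3×3 + 4×3 = 108
C: 3×1 + 4×2 + 4×5 + 8×1 + 4×4 + 3×2 + 4×5 = 81
D: 3×3 + 4×1 + 4×1 + 8×2 + 4×5 + 3×1 + 4×2 = 64
E: 3×4 + 4×4 + 4×3 + 8×4 + 4×2 + 3×4 + 4×1 = 96

B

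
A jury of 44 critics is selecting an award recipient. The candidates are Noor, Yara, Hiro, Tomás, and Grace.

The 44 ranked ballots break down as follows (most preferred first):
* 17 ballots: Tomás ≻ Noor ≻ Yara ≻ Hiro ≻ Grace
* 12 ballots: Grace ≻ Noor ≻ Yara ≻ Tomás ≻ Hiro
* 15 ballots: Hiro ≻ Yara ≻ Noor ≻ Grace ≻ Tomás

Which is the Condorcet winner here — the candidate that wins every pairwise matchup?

Noor

Noor vs Yara: 29–15
Noor vs Hiro: 29–15
Noor vs Tomás: 27–17
Noor vs Grace: 32–12
Noor beats every other candidate.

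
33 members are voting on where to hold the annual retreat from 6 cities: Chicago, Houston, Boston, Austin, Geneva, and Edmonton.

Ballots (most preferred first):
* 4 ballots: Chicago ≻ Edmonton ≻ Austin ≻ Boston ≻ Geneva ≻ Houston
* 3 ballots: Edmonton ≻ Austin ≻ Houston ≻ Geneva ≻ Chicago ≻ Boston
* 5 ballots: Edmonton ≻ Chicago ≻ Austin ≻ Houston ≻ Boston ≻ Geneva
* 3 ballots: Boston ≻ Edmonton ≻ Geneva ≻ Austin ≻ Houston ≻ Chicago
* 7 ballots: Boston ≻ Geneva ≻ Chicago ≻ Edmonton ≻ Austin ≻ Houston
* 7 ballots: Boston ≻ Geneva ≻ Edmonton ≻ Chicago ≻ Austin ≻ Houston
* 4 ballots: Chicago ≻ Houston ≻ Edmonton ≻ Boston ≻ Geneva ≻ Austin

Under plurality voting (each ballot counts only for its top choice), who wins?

Boston

First-place votes: Chicago 8, Houston 0, Boston 17, Austin 0, Geneva 0, Edmonton 8.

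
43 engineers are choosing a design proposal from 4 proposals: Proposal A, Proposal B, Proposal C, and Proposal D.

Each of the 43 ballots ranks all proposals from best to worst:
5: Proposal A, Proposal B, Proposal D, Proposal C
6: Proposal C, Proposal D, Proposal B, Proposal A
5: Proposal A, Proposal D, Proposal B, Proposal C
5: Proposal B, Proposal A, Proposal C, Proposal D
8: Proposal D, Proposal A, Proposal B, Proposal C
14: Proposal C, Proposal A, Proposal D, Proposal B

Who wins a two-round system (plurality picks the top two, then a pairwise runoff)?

Round 1 first-place votes: Proposal A 10, Proposal B 5, Proposal C 20, Proposal D 8. Proposal C and Proposal A advance.
Runoff: Proposal C is ranked above Proposal A on 20 ballots, Proposal A above Proposal C on 23.

Proposal A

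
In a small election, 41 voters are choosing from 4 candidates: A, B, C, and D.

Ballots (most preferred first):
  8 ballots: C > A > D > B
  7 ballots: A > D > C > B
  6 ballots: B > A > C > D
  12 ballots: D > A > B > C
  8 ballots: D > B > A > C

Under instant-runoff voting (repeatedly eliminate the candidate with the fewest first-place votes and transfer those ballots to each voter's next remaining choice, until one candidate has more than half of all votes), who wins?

A

Round 1: A 7, B 6, C 8, D 20. B eliminated.
Round 2: A 13, C 8, D 20. C eliminated.
Round 3: A 21, D 20. A has a majority (≥21).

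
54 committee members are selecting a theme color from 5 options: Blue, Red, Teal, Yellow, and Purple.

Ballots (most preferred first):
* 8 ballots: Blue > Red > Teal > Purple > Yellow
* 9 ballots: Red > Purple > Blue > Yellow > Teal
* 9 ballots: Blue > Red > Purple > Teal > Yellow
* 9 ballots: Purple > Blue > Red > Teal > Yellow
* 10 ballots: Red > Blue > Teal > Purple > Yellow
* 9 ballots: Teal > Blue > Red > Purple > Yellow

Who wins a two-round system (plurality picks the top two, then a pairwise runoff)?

Round 1 first-place votes: Blue 17, Red 19, Teal 9, Yellow 0, Purple 9. Red and Blue advance.
Runoff: Red is ranked above Blue on 19 ballots, Blue above Red on 35.

Blue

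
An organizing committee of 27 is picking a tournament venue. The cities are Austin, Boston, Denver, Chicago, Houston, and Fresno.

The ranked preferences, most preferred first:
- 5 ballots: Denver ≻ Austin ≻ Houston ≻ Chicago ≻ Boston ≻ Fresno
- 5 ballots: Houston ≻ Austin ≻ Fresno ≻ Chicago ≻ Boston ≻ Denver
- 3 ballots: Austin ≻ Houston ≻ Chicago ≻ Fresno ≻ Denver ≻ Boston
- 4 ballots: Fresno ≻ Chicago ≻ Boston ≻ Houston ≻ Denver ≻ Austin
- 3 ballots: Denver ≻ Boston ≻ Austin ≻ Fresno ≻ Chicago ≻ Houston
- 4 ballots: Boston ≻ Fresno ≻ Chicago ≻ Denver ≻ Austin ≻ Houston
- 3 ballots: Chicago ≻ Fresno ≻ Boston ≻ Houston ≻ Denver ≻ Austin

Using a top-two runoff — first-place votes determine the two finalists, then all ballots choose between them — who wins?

Round 1 first-place votes: Austin 3, Boston 4, Denver 8, Chicago 3, Houston 5, Fresno 4. Denver and Houston advance.
Runoff: Denver is ranked above Houston on 12 ballots, Houston above Denver on 15.

Houston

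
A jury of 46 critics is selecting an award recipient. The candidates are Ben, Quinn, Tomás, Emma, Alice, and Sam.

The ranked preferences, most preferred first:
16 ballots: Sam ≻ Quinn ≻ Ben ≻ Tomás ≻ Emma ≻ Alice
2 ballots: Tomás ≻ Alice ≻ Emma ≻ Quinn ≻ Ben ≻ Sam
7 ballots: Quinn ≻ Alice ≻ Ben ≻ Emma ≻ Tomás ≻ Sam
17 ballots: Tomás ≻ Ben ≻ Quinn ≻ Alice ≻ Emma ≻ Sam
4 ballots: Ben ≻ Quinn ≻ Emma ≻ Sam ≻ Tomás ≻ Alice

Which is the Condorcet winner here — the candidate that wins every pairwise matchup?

Quinn

Quinn vs Ben: 25–21
Quinn vs Tomás: 27–19
Quinn vs Emma: 44–2
Quinn vs Alice: 44–2
Quinn vs Sam: 30–16
Quinn beats every other candidate.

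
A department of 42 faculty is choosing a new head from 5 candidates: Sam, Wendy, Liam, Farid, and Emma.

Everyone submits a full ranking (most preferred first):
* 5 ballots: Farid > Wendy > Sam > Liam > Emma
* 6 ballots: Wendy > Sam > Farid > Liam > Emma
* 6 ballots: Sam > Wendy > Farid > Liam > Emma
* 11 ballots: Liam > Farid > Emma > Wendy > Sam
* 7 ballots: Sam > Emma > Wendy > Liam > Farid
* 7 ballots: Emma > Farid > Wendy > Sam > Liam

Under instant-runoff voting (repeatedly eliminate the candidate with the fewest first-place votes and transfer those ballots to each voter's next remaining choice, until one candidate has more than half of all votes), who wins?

Round 1: Sam 13, Wendy 6, Liam 11, Farid 5, Emma 7. Farid eliminated.
Round 2: Sam 13, Wendy 11, Liam 11, Emma 7. Emma eliminated.
Round 3: Sam 13, Wendy 18, Liam 11. Liam eliminated.
Round 4: Sam 13, Wendy 29. Wendy has a majority (≥22).

Wendy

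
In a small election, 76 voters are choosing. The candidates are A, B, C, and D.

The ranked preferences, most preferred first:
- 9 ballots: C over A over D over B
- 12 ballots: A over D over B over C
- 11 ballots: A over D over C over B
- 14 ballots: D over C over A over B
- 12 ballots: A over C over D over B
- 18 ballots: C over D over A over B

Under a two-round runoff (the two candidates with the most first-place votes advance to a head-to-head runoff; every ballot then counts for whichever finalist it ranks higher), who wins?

C

Round 1 first-place votes: A 35, B 0, C 27, D 14. A and C advance.
Runoff: A is ranked above C on 35 ballots, C above A on 41.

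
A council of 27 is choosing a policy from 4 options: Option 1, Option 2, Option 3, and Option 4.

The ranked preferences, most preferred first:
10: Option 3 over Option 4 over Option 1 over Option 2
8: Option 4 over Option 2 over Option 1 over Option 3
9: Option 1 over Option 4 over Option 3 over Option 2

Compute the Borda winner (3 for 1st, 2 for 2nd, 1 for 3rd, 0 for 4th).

Option 4

Option 1: 10×1 + 8×1 + 9×3 = 45
Option 2: 10×0 + 8×2 + 9×0 = 16
Option 3: 10×3 + 8×0 + 9×1 = 39
Option 4: 10×2 + 8×3 + 9×2 = 62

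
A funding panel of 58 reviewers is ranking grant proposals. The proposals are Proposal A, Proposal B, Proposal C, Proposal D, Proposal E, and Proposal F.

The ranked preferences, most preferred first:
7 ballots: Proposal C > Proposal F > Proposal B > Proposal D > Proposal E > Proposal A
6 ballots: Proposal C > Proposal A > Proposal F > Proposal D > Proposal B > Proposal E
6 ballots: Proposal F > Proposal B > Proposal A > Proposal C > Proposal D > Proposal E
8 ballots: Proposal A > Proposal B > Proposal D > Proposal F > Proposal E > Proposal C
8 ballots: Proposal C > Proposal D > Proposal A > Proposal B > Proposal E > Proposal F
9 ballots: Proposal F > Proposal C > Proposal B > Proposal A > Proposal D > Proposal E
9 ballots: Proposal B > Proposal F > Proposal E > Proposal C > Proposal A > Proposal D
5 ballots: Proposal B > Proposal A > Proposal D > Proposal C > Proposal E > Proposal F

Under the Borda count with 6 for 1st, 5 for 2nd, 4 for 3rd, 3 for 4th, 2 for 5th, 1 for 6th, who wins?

Proposal B

Proposal A: 7×1 + 6×5 + 6×4 + 8×6 + 8×4 + 9×3 + 9×2 + 5×5 = 211
Proposal B: 7×4 + 6×2 + 6×5 + 8×5 + 8×3 + 9×4 + 9×6 + 5×6 = 254
Proposal C: 7×6 + 6×6 + 6×3 + 8×1 + 8×6 + 9×5 + 9×3 + 5×3 = 239
Proposal D: 7×3 + 6×3 + 6×2 + 8×4 + 8×5 + 9×2 + 9×1 + 5×4 = 170
Proposal E: 7×2 + 6×1 + 6×1 + 8×2 + 8×2 + 9×1 + 9×4 + 5×2 = 113
Proposal F: 7×5 + 6×4 + 6×6 + 8×3 + 8×1 + 9×6 + 9×5 + 5×1 = 231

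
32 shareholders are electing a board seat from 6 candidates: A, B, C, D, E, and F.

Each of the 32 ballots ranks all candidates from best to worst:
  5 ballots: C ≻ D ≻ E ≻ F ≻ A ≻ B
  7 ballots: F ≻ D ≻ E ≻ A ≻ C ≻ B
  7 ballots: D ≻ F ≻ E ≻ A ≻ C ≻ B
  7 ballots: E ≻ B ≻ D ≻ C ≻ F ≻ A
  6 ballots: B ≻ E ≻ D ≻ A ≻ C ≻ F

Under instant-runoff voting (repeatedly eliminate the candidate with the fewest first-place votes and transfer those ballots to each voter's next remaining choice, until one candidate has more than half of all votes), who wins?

D

Round 1: A 0, B 6, C 5, D 7, E 7, F 7. A eliminated.
Round 2: B 6, C 5, D 7, E 7, F 7. C eliminated.
Round 3: B 6, D 12, E 7, F 7. B eliminated.
Round 4: D 12, E 13, F 7. F eliminated.
Round 5: D 19, E 13. D has a majority (≥17).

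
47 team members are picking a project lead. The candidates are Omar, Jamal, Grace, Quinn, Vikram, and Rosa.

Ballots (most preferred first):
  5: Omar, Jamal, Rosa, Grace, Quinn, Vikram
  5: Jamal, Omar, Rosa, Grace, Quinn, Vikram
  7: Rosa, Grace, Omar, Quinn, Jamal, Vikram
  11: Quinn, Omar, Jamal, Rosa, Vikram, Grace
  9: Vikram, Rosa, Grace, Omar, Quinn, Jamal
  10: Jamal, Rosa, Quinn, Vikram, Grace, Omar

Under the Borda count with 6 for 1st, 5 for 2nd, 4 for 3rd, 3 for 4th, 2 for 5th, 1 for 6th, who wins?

Rosa

Omar: 5×6 + 5×5 + 7×4 + 11×5 + 9×3 + 10×1 = 175
Jamal: 5×5 + 5×6 + 7×2 + 11×4 + 9×1 + 10×6 = 182
Grace: 5×3 + 5×3 + 7×5 + 11×1 + 9×4 + 10×2 = 132
Quinn: 5×2 + 5×2 + 7×3 + 11×6 + 9×2 + 10×4 = 165
Vikram: 5×1 + 5×1 + 7×1 + 11×2 + 9×6 + 10×3 = 123
Rosa: 5×4 + 5×4 + 7×6 + 11×3 + 9×5 + 10×5 = 210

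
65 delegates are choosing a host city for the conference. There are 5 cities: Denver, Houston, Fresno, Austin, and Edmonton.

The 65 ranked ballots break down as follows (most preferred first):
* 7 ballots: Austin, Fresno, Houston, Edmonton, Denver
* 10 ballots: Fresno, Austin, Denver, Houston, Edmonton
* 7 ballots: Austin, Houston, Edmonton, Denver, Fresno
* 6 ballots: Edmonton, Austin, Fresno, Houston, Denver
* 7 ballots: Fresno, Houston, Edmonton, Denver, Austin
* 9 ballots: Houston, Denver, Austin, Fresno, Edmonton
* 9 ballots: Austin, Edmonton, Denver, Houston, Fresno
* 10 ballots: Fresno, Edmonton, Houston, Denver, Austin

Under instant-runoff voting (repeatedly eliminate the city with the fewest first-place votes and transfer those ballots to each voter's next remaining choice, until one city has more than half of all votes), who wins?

Austin

Round 1: Denver 0, Houston 9, Fresno 27, Austin 23, Edmonton 6. Denver eliminated.
Round 2: Houston 9, Fresno 27, Austin 23, Edmonton 6. Edmonton eliminated.
Round 3: Houston 9, Fresno 27, Austin 29. Houston eliminated.
Round 4: Fresno 27, Austin 38. Austin has a majority (≥33).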